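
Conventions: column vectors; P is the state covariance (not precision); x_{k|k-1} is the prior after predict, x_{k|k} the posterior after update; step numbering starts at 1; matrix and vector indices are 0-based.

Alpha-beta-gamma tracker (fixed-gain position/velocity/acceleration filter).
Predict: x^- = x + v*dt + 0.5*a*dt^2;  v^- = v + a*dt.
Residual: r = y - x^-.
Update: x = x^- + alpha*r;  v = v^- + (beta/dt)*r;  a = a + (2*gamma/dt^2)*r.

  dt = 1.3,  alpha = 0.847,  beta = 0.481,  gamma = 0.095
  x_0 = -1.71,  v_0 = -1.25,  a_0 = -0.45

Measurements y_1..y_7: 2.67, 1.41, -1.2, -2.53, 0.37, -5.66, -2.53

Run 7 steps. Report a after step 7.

a_post = 0.1299

step 1: x_pred=-3.7153  r=6.3853  x^+=1.6931  v^+=0.5275  a^+=0.2679
step 2: x_pred=2.6052  r=-1.1952  x^+=1.5929  v^+=0.4335  a^+=0.1335
step 3: x_pred=2.2693  r=-3.4693  x^+=-0.6692  v^+=-0.6765  a^+=-0.2565
step 4: x_pred=-1.7655  r=-0.7645  x^+=-2.4130  v^+=-1.2929  a^+=-0.3425
step 5: x_pred=-4.3832  r=4.7532  x^+=-0.3572  v^+=0.0205  a^+=0.1919
step 6: x_pred=-0.1684  r=-5.4916  x^+=-4.8198  v^+=-1.7619  a^+=-0.4255
step 7: x_pred=-7.4698  r=4.9398  x^+=-3.2858  v^+=-0.4873  a^+=0.1299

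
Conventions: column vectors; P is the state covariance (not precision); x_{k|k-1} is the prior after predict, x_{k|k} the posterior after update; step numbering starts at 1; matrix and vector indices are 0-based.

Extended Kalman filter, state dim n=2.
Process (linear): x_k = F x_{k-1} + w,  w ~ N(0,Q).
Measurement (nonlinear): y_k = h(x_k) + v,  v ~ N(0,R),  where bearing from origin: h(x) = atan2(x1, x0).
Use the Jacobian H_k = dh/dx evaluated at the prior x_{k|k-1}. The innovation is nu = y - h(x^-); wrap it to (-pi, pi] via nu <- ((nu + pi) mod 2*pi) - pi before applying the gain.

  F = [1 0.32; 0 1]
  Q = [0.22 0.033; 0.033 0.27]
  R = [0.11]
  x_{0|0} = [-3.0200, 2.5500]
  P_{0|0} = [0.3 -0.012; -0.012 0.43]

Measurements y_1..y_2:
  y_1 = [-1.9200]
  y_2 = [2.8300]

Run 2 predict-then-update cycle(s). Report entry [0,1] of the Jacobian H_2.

step 1: x^-=[-2.2040, 2.5500]  P^-=[0.5564 0.1586; 0.1586 0.7000]  H_jac=[-0.2245 -0.1940]  S=[0.1782]  K=[-0.8735; -0.9619]  nu=[2.0796]  x^+=[-4.0206, 0.5496]  P^+=[0.4204 0.0089; 0.0089 0.5351]
step 2: x^-=[-3.8447, 0.5496]  P^-=[0.7009 0.2131; 0.2131 0.8051]  H_jac=[-0.0364 -0.2549]  S=[0.1672]  K=[-0.4776; -1.2738]  nu=[-0.1696]  x^+=[-3.7637, 0.7656]  P^+=[0.6627 0.1114; 0.1114 0.5338]

H_jac[0,1] = -0.2549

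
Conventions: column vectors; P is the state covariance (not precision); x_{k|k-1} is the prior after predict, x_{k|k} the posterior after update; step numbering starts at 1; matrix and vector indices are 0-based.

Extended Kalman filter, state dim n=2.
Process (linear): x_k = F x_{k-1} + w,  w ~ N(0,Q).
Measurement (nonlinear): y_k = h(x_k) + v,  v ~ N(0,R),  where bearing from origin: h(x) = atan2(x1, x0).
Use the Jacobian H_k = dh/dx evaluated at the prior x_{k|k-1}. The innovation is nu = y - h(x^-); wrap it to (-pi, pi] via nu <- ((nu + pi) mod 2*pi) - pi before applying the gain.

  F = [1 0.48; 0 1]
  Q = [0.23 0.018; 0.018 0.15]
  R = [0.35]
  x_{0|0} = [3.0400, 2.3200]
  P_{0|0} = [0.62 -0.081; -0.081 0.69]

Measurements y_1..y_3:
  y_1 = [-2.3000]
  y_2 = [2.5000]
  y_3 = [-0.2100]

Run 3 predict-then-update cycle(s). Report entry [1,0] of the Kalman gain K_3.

K[1,0] = 0.2546

step 1: x^-=[4.1536, 2.3200]  P^-=[0.9312 0.2682; 0.2682 0.8400]  H_jac=[-0.1025 0.1835]  S=[0.3780]  K=[-0.1223; 0.3351]  nu=[-2.8094]  x^+=[4.4972, 1.3786]  P^+=[0.9256 0.2837; 0.2837 0.7976]
step 2: x^-=[5.1590, 1.3786]  P^-=[1.6117 0.6845; 0.6845 0.9476]  H_jac=[-0.0483 0.1809]  S=[0.3728]  K=[0.1232; 0.3711]  nu=[2.2389]  x^+=[5.4347, 2.2094]  P^+=[1.6060 0.6675; 0.6675 0.8962]
step 3: x^-=[6.4953, 2.2094]  P^-=[2.6833 1.1157; 1.1157 1.0462]  H_jac=[-0.0469 0.1380]  S=[0.3614]  K=[0.0775; 0.2546]  nu=[-0.5379]  x^+=[6.4536, 2.0725]  P^+=[2.6811 1.1085; 1.1085 1.0228]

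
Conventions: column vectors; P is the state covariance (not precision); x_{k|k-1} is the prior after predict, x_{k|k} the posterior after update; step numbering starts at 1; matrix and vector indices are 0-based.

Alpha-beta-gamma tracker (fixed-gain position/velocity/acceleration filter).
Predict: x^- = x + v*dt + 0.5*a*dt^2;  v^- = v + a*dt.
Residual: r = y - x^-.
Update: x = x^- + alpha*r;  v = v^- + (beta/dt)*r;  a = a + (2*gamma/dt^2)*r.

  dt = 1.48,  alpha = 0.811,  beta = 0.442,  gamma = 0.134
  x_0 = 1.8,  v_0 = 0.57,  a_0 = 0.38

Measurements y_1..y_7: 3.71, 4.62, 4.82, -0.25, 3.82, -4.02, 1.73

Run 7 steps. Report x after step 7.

x_post = -0.1648

step 1: x_pred=3.0598  r=0.6502  x^+=3.5871  v^+=1.3266  a^+=0.4596
step 2: x_pred=6.0538  r=-1.4338  x^+=4.8910  v^+=1.5785  a^+=0.2841
step 3: x_pred=7.5384  r=-2.7184  x^+=5.3338  v^+=1.1872  a^+=-0.0485
step 4: x_pred=7.0378  r=-7.2878  x^+=1.1274  v^+=-1.0610  a^+=-0.9401
step 5: x_pred=-1.4725  r=5.2925  x^+=2.8197  v^+=-0.8718  a^+=-0.2926
step 6: x_pred=1.2090  r=-5.2290  x^+=-3.0317  v^+=-2.8665  a^+=-0.9324
step 7: x_pred=-8.2952  r=10.0252  x^+=-0.1648  v^+=-1.2524  a^+=0.2942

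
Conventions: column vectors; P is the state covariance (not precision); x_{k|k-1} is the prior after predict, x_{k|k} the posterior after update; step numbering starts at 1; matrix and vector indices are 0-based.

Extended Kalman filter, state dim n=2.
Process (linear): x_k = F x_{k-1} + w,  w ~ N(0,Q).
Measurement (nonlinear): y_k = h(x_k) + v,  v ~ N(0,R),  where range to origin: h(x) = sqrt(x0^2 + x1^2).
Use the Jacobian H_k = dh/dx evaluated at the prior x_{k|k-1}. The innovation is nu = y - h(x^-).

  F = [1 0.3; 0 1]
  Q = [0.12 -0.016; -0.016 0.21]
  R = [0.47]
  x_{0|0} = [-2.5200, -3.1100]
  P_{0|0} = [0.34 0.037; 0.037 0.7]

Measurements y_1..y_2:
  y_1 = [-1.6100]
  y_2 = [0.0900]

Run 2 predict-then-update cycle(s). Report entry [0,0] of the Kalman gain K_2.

step 1: x^-=[-3.4530, -3.1100]  P^-=[0.5452 0.2310; 0.2310 0.9100]  H_jac=[-0.7430 -0.6692]  S=[1.4083]  K=[-0.3974; -0.5543]  nu=[-6.2571]  x^+=[-0.9663, 0.3584]  P^+=[0.3228 -0.0792; -0.0792 0.4773]
step 2: x^-=[-0.8588, 0.3584]  P^-=[0.4382 0.0479; 0.0479 0.6873]  H_jac=[-0.9229 0.3851]  S=[0.9110]  K=[-0.4236; 0.2420]  nu=[-0.8405]  x^+=[-0.5027, 0.1550]  P^+=[0.2747 0.1413; 0.1413 0.6339]

K[0,0] = -0.4236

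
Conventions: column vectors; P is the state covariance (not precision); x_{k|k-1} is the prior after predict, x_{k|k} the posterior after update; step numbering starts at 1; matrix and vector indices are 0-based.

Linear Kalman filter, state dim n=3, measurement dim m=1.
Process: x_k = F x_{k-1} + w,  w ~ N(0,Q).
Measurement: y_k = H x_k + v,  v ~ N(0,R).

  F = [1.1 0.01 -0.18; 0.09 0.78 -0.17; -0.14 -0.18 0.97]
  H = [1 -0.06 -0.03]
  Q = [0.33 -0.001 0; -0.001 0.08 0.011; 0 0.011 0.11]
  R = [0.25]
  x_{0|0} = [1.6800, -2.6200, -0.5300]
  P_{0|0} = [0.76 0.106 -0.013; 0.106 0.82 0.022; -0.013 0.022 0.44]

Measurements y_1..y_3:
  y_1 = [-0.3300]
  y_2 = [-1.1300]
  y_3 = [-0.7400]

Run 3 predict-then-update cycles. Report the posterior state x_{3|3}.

step 1: x^-=[1.9172, -1.8023, -0.2777]  P^-=[1.2713 0.1847 -0.2297; 0.1847 0.6072 -0.1837; -0.2297 -0.1837 0.5667]  S=[1.5150]  K=[0.8364; 0.1015; -0.1556]  nu=[-2.3637]  x^+=[-0.0598, -2.0422, 0.0901]  P^+=[0.2115 0.0561 -0.0326; 0.0561 0.5916 -0.1598; -0.0326 -0.1598 0.5300]
step 2: x^-=[-0.1024, -1.6136, 0.4633]  P^-=[0.6178 0.1183 -0.1797; 0.1183 0.5082 -0.2985; -0.1797 -0.2985 0.6994]  S=[0.8658]  K=[0.7116; 0.1117; -0.2111]  nu=[-1.1105]  x^+=[-0.8927, -1.7376, 0.6977]  P^+=[0.1794 0.0494 -0.0496; 0.0494 0.4974 -0.2781; -0.0496 -0.2781 0.6609]
step 3: x^-=[-1.1249, -1.5543, 1.1145]  P^-=[0.5903 0.1329 -0.2197; 0.1329 0.4854 -0.4007; -0.2197 -0.4007 0.8645]  S=[0.8386]  K=[0.7022; 0.1381; -0.2642]  nu=[0.3251]  x^+=[-0.8966, -1.5094, 1.0286]  P^+=[0.1767 0.0516 -0.0641; 0.0516 0.4694 -0.3701; -0.0641 -0.3701 0.8060]

x_post = [-0.8966, -1.5094, 1.0286]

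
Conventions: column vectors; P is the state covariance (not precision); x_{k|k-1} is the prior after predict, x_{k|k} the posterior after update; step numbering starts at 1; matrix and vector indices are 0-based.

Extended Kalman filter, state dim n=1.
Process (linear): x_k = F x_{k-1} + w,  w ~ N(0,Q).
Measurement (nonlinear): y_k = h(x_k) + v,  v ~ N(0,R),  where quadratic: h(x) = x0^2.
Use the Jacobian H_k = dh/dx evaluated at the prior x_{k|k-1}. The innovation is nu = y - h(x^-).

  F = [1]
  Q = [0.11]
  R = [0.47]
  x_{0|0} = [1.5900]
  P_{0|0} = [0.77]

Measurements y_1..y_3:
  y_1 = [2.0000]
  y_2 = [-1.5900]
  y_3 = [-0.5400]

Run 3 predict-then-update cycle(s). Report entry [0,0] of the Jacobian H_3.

H_jac[0,0] = 1.0109

step 1: x^-=[1.5900]  P^-=[0.8800]  H_jac=[3.1800]  S=[9.3689]  K=[0.2987]  nu=[-0.5281]  x^+=[1.4323]  P^+=[0.0441]
step 2: x^-=[1.4323]  P^-=[0.1541]  H_jac=[2.8645]  S=[1.7348]  K=[0.2545]  nu=[-3.6414]  x^+=[0.5055]  P^+=[0.0418]
step 3: x^-=[0.5055]  P^-=[0.1518]  H_jac=[1.0109]  S=[0.6251]  K=[0.2454]  nu=[-0.7955]  x^+=[0.3102]  P^+=[0.1141]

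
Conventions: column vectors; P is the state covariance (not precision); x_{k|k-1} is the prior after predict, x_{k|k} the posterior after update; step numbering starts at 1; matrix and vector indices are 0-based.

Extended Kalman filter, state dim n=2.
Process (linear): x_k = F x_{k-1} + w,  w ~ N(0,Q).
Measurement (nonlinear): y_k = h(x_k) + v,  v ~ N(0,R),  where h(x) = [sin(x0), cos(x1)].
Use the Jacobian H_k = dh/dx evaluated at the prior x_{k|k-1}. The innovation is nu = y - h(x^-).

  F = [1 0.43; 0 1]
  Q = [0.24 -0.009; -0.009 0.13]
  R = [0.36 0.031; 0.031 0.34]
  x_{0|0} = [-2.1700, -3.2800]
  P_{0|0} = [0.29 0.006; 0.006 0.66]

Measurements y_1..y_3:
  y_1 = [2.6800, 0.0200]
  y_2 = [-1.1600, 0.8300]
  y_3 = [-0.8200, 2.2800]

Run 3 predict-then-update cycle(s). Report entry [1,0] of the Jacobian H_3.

H_jac[1,0] = 0.0000

step 1: x^-=[-3.5804, -3.2800]  P^-=[0.6572 0.2808; 0.2808 0.7900]  H_jac=[-0.9053 0.0000; 0.0000 -0.1380]  S=[0.8986 0.0661; 0.0661 0.3550]  K=[-0.6631 0.0143; -0.2639 -0.2579]  nu=[2.2551, 1.0104]  x^+=[-5.0614, -4.1358]  P^+=[0.2632 0.1138; 0.1138 0.6948]
step 2: x^-=[-6.8398, -4.1358]  P^-=[0.7296 0.4036; 0.4036 0.8248]  H_jac=[0.8490 0.0000; 0.0000 -0.8383]  S=[0.8859 -0.2562; -0.2562 0.9196]  K=[0.6447 -0.1882; 0.1841 -0.7006]  nu=[-0.6317, 1.3752]  x^+=[-7.5059, -5.2155]  P^+=[0.2665 0.0525; 0.0525 0.2773]
step 3: x^-=[-9.7486, -5.2155]  P^-=[0.6029 0.1627; 0.1627 0.4073]  H_jac=[-0.9480 0.0000; 0.0000 -0.8761]  S=[0.9019 0.1662; 0.1662 0.6526]  K=[-0.6227 -0.0599; -0.0738 -0.5280]  nu=[-1.1382, 1.7979]  x^+=[-9.1475, -6.0808]  P^+=[0.2384 0.0453; 0.0453 0.2075]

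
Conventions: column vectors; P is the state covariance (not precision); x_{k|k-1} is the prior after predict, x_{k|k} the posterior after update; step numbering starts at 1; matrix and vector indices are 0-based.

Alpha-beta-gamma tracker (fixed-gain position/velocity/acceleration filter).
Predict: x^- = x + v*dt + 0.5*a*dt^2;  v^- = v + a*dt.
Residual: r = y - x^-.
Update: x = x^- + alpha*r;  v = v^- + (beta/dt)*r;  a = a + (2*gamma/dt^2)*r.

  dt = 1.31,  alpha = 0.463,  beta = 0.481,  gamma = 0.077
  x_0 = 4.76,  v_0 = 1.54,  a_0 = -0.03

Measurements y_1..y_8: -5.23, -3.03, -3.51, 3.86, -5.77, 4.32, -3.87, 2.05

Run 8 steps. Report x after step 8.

step 1: x_pred=6.7517  r=-11.9817  x^+=1.2042  v^+=-2.8987  a^+=-1.1052
step 2: x_pred=-3.5414  r=0.5114  x^+=-3.3046  v^+=-4.1587  a^+=-1.0593
step 3: x_pred=-9.6615  r=6.1515  x^+=-6.8134  v^+=-3.2877  a^+=-0.5073
step 4: x_pred=-11.5556  r=15.4156  x^+=-4.4182  v^+=1.7079  a^+=0.8761
step 5: x_pred=-1.4291  r=-4.3409  x^+=-3.4389  v^+=1.2617  a^+=0.4865
step 6: x_pred=-1.3686  r=5.6886  x^+=1.2652  v^+=3.9878  a^+=0.9970
step 7: x_pred=7.3447  r=-11.2147  x^+=2.1523  v^+=1.1761  a^+=-0.0094
step 8: x_pred=3.6849  r=-1.6349  x^+=2.9280  v^+=0.5635  a^+=-0.1561

x_post = 2.9280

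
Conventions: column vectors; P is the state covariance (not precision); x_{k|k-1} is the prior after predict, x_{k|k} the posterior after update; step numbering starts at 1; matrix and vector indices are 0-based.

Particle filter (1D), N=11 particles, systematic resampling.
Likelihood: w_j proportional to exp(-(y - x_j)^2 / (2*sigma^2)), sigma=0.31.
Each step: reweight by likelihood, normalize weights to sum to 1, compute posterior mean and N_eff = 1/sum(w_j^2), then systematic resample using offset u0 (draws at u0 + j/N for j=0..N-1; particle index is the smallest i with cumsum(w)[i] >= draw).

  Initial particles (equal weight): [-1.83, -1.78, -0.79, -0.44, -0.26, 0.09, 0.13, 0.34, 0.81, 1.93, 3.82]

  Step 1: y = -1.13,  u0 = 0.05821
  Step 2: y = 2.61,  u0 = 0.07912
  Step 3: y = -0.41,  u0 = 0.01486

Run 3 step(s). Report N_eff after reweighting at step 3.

step 1: w=[0.0929, 0.1319, 0.6514, 0.0998, 0.0232, 0.0005, 0.0003, 0.0000, 0.0000, 0.0000, 0.0000]  mean=-0.9692  Neff=2.1700  idx=[0, 1, 2, 2, 2, 2, 2, 2, 2, 3, 3]
step 2: w=[0.0000, 0.0000, 0.0000, 0.0000, 0.0000, 0.0000, 0.0000, 0.0000, 0.0000, 0.5000, 0.5000]  mean=-0.4400  Neff=2.0001  idx=[9, 9, 9, 9, 9, 10, 10, 10, 10, 10, 10]
step 3: w=[0.0909, 0.0909, 0.0909, 0.0909, 0.0909, 0.0909, 0.0909, 0.0909, 0.0909, 0.0909, 0.0909]  mean=-0.4400  Neff=11.0000  idx=[0, 1, 2, 3, 4, 5, 6, 7, 8, 9, 10]

N_eff = 11.0000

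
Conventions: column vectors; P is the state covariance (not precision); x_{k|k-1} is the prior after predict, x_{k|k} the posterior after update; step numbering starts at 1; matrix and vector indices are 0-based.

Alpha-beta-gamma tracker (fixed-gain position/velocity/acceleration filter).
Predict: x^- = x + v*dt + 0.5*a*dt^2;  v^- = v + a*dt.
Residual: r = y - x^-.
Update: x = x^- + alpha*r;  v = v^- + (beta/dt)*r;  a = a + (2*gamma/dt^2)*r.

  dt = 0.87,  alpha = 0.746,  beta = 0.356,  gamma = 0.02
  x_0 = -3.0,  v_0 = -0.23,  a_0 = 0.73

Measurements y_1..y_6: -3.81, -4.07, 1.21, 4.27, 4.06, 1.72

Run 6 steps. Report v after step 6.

step 1: x_pred=-2.9238  r=-0.8862  x^+=-3.5849  v^+=0.0425  a^+=0.6832
step 2: x_pred=-3.2894  r=-0.7806  x^+=-3.8717  v^+=0.3174  a^+=0.6419
step 3: x_pred=-3.3526  r=4.5626  x^+=0.0511  v^+=2.7429  a^+=0.8830
step 4: x_pred=2.7716  r=1.4984  x^+=3.8894  v^+=4.1243  a^+=0.9622
step 5: x_pred=7.8417  r=-3.7817  x^+=5.0205  v^+=3.4140  a^+=0.7624
step 6: x_pred=8.2792  r=-6.5592  x^+=3.3860  v^+=1.3932  a^+=0.4157

v_post = 1.3932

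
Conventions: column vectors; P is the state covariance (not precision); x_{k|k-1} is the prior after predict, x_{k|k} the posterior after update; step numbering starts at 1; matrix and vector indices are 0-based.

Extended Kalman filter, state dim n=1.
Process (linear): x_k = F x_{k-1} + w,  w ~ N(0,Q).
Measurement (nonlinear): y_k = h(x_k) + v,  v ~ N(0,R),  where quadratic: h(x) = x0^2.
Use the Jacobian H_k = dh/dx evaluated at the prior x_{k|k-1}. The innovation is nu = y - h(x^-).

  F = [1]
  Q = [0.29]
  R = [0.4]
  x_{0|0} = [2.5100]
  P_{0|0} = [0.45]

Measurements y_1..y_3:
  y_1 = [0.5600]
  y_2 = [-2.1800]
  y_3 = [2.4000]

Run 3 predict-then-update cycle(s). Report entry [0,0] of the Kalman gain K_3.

K[0,0] = 0.1993

step 1: x^-=[2.5100]  P^-=[0.7400]  H_jac=[5.0200]  S=[19.0483]  K=[0.1950]  nu=[-5.7401]  x^+=[1.3906]  P^+=[0.0155]
step 2: x^-=[1.3906]  P^-=[0.3055]  H_jac=[2.7811]  S=[2.7633]  K=[0.3075]  nu=[-4.1137]  x^+=[0.1255]  P^+=[0.0442]
step 3: x^-=[0.1255]  P^-=[0.3342]  H_jac=[0.2511]  S=[0.4211]  K=[0.1993]  nu=[2.3842]  x^+=[0.6007]  P^+=[0.3175]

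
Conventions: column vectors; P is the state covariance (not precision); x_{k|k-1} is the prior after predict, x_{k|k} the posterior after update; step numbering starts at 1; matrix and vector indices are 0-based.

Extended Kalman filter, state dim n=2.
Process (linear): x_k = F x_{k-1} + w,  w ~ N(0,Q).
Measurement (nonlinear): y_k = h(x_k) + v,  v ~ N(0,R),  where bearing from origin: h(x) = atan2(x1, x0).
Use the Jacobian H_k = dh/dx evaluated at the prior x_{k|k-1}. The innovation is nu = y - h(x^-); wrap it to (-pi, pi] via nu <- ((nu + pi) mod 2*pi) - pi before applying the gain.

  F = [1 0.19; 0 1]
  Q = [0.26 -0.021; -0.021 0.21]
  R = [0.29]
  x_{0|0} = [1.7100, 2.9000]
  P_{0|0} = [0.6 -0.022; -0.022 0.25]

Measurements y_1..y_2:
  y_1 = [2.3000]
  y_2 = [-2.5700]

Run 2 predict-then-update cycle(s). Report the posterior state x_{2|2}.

step 1: x^-=[2.2610, 2.9000]  P^-=[0.8607 0.0045; 0.0045 0.4600]  H_jac=[-0.2145 0.1672]  S=[0.3421]  K=[-0.5373; 0.2220]  nu=[1.3914]  x^+=[1.5134, 3.2089]  P^+=[0.7619 0.0453; 0.0453 0.4431]
step 2: x^-=[2.1231, 3.2089]  P^-=[1.0551 0.1085; 0.1085 0.6531]  H_jac=[-0.2168 0.1434]  S=[0.3463]  K=[-0.6155; 0.2026]  nu=[2.7269]  x^+=[0.4445, 3.7613]  P^+=[0.9239 0.1517; 0.1517 0.6389]

x_post = [0.4445, 3.7613]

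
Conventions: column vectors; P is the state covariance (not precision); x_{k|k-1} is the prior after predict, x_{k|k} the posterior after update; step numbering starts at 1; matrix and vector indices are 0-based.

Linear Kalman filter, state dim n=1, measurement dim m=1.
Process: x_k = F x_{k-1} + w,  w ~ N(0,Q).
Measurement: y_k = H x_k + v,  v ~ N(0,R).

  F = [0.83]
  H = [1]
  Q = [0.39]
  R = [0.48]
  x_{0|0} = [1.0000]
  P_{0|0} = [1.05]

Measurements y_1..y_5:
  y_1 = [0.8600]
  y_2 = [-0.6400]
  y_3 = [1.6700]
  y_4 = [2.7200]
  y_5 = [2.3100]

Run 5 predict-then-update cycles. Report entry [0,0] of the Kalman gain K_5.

K[0,0] = 0.5427

step 1: x^-=[0.8300]  P^-=[1.1133]  S=[1.5933]  K=[0.6987]  nu=[0.0300]  x^+=[0.8510]  P^+=[0.3354]
step 2: x^-=[0.7063]  P^-=[0.6211]  S=[1.1011]  K=[0.5641]  nu=[-1.3463]  x^+=[-0.0531]  P^+=[0.2707]
step 3: x^-=[-0.0441]  P^-=[0.5765]  S=[1.0565]  K=[0.5457]  nu=[1.7141]  x^+=[0.8913]  P^+=[0.2619]
step 4: x^-=[0.7397]  P^-=[0.5704]  S=[1.0504]  K=[0.5430]  nu=[1.9803]  x^+=[1.8151]  P^+=[0.2607]
step 5: x^-=[1.5066]  P^-=[0.5696]  S=[1.0496]  K=[0.5427]  nu=[0.8034]  x^+=[1.9426]  P^+=[0.2605]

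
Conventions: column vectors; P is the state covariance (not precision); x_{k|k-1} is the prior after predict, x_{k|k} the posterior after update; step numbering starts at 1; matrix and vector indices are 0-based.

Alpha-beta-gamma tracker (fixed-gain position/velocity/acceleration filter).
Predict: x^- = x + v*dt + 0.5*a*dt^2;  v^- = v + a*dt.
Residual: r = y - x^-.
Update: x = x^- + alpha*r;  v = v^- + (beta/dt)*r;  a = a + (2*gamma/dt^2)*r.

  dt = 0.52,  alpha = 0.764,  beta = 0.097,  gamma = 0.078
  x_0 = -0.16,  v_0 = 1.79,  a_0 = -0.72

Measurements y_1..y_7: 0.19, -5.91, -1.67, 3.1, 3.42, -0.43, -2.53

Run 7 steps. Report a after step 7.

a_post = -0.2307

step 1: x_pred=0.6735  r=-0.4835  x^+=0.3041  v^+=1.3254  a^+=-0.9989
step 2: x_pred=0.8583  r=-6.7683  x^+=-4.3127  v^+=-0.4566  a^+=-4.9037
step 3: x_pred=-5.2131  r=3.5431  x^+=-2.5062  v^+=-2.3456  a^+=-2.8596
step 4: x_pred=-4.1125  r=7.2125  x^+=1.3979  v^+=-2.4871  a^+=1.3014
step 5: x_pred=0.2805  r=3.1395  x^+=2.6791  v^+=-1.2248  a^+=3.1127
step 6: x_pred=2.4630  r=-2.8930  x^+=0.2528  v^+=-0.1458  a^+=1.4436
step 7: x_pred=0.3721  r=-2.9021  x^+=-1.8451  v^+=0.0635  a^+=-0.2307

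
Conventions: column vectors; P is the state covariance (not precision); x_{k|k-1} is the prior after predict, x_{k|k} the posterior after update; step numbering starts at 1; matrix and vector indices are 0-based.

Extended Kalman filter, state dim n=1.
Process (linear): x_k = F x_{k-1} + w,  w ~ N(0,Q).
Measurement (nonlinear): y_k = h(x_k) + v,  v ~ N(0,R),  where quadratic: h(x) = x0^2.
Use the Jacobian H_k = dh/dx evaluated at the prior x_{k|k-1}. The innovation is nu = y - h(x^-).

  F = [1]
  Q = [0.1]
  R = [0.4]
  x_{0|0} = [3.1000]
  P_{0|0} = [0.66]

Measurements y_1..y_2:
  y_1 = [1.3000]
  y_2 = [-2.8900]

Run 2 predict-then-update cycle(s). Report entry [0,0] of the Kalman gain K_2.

K[0,0] = 0.2185

step 1: x^-=[3.1000]  P^-=[0.7600]  H_jac=[6.2000]  S=[29.6144]  K=[0.1591]  nu=[-8.3100]  x^+=[1.7778]  P^+=[0.0103]
step 2: x^-=[1.7778]  P^-=[0.1103]  H_jac=[3.5556]  S=[1.7940]  K=[0.2185]  nu=[-6.0505]  x^+=[0.4555]  P^+=[0.0246]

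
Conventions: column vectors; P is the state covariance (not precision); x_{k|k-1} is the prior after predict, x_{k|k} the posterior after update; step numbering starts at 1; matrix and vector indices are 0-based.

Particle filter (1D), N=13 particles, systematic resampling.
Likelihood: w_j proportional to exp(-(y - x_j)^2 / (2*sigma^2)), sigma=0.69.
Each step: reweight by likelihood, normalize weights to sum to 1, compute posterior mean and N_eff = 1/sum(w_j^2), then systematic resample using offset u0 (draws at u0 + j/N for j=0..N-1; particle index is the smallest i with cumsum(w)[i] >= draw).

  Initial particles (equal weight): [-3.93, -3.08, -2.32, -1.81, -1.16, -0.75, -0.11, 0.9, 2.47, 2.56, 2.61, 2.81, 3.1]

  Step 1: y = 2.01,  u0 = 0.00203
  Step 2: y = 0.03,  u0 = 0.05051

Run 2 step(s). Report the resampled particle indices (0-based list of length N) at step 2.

step 1: w=[0.0000, 0.0000, 0.0000, 0.0000, 0.0000, 0.0001, 0.0027, 0.0832, 0.2430, 0.2209, 0.2079, 0.1550, 0.0871]  mean=2.4886  Neff=5.2733  idx=[6, 7, 8, 8, 8, 9, 9, 9, 10, 10, 11, 11, 12]
step 2: w=[0.6788, 0.3130, 0.0013, 0.0013, 0.0013, 0.0008, 0.0008, 0.0008, 0.0006, 0.0006, 0.0002, 0.0002, 0.0000]  mean=0.2279  Neff=1.7897  idx=[0, 0, 0, 0, 0, 0, 0, 0, 0, 1, 1, 1, 1]

resampled_idx = [0, 0, 0, 0, 0, 0, 0, 0, 0, 1, 1, 1, 1]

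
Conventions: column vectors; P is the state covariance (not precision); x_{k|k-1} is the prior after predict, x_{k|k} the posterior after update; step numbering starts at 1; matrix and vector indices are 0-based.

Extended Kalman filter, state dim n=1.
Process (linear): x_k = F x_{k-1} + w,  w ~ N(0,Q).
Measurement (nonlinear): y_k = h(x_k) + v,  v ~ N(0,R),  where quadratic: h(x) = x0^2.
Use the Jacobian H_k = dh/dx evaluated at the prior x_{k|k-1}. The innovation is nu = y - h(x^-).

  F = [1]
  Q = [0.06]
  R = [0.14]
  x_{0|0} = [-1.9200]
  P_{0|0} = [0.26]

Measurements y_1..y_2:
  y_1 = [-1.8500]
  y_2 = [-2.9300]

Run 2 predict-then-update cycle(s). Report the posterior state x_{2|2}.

x_post = [0.5523]

step 1: x^-=[-1.9200]  P^-=[0.3200]  H_jac=[-3.8400]  S=[4.8586]  K=[-0.2529]  nu=[-5.5364]  x^+=[-0.5198]  P^+=[0.0092]
step 2: x^-=[-0.5198]  P^-=[0.0692]  H_jac=[-1.0395]  S=[0.2148]  K=[-0.3350]  nu=[-3.2002]  x^+=[0.5523]  P^+=[0.0451]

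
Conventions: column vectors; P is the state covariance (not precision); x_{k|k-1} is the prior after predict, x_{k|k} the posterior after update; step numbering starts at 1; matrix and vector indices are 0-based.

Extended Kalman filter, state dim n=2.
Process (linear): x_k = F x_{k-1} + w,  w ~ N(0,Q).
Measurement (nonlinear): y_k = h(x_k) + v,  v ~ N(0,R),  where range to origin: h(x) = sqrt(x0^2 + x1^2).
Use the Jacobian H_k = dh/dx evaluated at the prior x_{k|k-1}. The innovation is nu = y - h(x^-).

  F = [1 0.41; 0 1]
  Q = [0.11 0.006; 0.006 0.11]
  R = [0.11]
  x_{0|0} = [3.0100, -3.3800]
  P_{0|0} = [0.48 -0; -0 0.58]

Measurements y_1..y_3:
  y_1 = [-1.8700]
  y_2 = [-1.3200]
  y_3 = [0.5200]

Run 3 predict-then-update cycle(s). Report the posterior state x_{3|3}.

x_post = [-0.7727, -0.0255]

step 1: x^-=[1.6242, -3.3800]  P^-=[0.6875 0.2438; 0.2438 0.6900]  H_jac=[0.4331 -0.9013]  S=[0.6092]  K=[0.1281; -0.8476]  nu=[-5.6200]  x^+=[0.9044, 1.3834]  P^+=[0.6775 0.3099; 0.3099 0.2524]
step 2: x^-=[1.4716, 1.3834]  P^-=[1.0841 0.4194; 0.4194 0.3624]  H_jac=[0.7286 0.6849]  S=[1.2741]  K=[0.8454; 0.4346]  nu=[-3.3397]  x^+=[-1.3518, -0.0682]  P^+=[0.1735 -0.0488; -0.0488 0.1217]
step 3: x^-=[-1.3798, -0.0682]  P^-=[0.2639 0.0071; 0.0071 0.2317]  H_jac=[-0.9988 -0.0494]  S=[0.3746]  K=[-0.7047; -0.0495]  nu=[-0.8615]  x^+=[-0.7727, -0.0255]  P^+=[0.0779 -0.0060; -0.0060 0.2308]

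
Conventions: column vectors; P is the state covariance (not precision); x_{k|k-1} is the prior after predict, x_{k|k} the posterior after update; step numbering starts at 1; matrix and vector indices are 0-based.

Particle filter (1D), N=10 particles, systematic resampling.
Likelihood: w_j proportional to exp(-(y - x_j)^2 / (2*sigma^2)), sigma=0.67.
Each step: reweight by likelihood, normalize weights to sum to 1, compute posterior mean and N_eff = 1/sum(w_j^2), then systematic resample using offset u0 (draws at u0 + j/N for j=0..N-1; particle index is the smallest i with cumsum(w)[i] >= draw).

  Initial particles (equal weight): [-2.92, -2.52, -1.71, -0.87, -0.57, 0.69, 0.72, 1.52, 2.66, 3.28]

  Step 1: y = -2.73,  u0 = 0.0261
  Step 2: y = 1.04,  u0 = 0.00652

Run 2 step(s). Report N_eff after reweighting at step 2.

step 1: w=[0.4263, 0.4225, 0.1393, 0.0094, 0.0025, 0.0000, 0.0000, 0.0000, 0.0000, 0.0000]  mean=-2.5574  Neff=2.6332  idx=[0, 0, 0, 0, 0, 1, 1, 1, 1, 2]
step 2: w=[0.0001, 0.0001, 0.0001, 0.0001, 0.0001, 0.0033, 0.0033, 0.0033, 0.0033, 0.9861]  mean=-1.7215  Neff=1.0283  idx=[6, 9, 9, 9, 9, 9, 9, 9, 9, 9]

N_eff = 1.0283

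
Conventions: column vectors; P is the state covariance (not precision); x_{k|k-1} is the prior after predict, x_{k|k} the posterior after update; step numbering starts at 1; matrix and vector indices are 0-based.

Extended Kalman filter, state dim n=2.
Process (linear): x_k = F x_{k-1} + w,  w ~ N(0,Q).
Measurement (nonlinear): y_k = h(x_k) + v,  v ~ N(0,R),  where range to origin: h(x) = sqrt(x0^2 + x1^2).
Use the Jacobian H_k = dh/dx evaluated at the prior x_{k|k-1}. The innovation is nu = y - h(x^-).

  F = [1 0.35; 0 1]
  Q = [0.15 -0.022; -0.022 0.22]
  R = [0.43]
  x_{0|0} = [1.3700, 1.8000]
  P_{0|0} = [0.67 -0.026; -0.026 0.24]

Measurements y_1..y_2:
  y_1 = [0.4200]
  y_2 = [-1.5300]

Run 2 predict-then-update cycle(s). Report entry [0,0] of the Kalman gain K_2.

step 1: x^-=[2.0000, 1.8000]  P^-=[0.8312 0.0360; 0.0360 0.4600]  H_jac=[0.7433 0.6690]  S=[1.1309]  K=[0.5676; 0.2958]  nu=[-2.2707]  x^+=[0.7111, 1.1284]  P^+=[0.4668 -0.1539; -0.1539 0.3611]
step 2: x^-=[1.1060, 1.1284]  P^-=[0.5534 -0.0495; -0.0495 0.5811]  H_jac=[0.7000 0.7141]  S=[0.9480]  K=[0.3713; 0.4012]  nu=[-3.1101]  x^+=[-0.0488, -0.1193]  P^+=[0.4227 -0.1907; -0.1907 0.4285]

K[0,0] = 0.3713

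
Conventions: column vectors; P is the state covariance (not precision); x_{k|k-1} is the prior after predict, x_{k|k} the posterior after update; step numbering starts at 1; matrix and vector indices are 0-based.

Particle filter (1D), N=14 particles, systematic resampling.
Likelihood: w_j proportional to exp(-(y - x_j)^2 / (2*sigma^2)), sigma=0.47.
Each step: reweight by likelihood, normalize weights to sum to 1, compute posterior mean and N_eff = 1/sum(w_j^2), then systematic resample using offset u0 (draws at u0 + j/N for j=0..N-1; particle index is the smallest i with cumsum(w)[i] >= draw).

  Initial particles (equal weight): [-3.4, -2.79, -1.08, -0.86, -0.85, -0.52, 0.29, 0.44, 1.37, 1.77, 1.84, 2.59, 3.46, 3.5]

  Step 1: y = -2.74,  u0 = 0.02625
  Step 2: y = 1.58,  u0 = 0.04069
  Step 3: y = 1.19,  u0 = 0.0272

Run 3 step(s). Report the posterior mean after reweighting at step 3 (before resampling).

post_mean = -2.7900

step 1: w=[0.2723, 0.7258, 0.0014, 0.0002, 0.0002, 0.0000, 0.0000, 0.0000, 0.0000, 0.0000, 0.0000, 0.0000, 0.0000, 0.0000]  mean=-2.9527  Neff=1.6641  idx=[0, 0, 0, 0, 1, 1, 1, 1, 1, 1, 1, 1, 1, 1]
step 2: w=[0.0000, 0.0000, 0.0000, 0.0000, 0.1000, 0.1000, 0.1000, 0.1000, 0.1000, 0.1000, 0.1000, 0.1000, 0.1000, 0.1000]  mean=-2.7900  Neff=10.0000  idx=[4, 5, 5, 6, 7, 7, 8, 9, 10, 10, 11, 12, 12, 13]
step 3: w=[0.0714, 0.0714, 0.0714, 0.0714, 0.0714, 0.0714, 0.0714, 0.0714, 0.0714, 0.0714, 0.0714, 0.0714, 0.0714, 0.0714]  mean=-2.7900  Neff=14.0000  idx=[0, 1, 2, 3, 4, 5, 6, 7, 8, 9, 10, 11, 12, 13]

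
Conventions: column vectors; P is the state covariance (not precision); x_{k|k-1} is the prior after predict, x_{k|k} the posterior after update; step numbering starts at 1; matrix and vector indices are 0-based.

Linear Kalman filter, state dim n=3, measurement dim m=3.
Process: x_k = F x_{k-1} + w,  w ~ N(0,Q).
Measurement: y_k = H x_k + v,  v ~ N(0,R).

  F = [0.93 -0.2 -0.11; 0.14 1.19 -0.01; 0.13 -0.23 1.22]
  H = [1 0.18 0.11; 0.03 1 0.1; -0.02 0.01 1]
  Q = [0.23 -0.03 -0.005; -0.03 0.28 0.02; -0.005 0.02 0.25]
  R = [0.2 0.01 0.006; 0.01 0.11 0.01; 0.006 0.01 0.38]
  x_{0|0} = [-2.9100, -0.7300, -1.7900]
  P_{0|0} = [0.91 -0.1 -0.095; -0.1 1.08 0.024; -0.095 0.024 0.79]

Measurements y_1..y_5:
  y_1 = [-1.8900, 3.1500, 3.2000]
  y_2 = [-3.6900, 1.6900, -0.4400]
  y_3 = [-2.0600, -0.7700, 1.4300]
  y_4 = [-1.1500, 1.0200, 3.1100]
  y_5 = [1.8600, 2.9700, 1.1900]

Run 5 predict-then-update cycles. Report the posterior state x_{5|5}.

x_post = [-0.0446, 2.2749, 1.6297]

step 1: x^-=[-2.3634, -1.2582, -2.3942]  P^-=[1.1275 -0.2763 -0.0390; -0.2763 1.7937 -0.2621; -0.0390 -0.2621 1.4607]  S=[1.2849 0.0674 0.0592; 0.0674 1.8501 -0.0847; 0.0592 -0.0847 1.8378]  K=[0.8475 -0.1672 -0.0700; -0.0320 0.9481 -0.0851; 0.0230 -0.0279 0.7918]  nu=[0.9632, 4.7185, 5.5595]  x^+=[-2.7254, 2.7115, 1.8981]  P^+=[0.1720 -0.0138 -0.0196; -0.0138 0.1060 -0.0244; -0.0196 -0.0244 0.3006]
step 2: x^-=[-3.2857, 2.8261, 1.3377]  P^-=[0.3948 -0.0438 -0.0330; -0.0438 0.4295 -0.0500; -0.0330 -0.0500 0.7142]  S=[0.5923 0.0532 0.0352; 0.0532 0.5342 0.0353; 0.0352 0.0353 1.0948]  K=[0.6618 -0.1282 -0.0549; -0.0205 0.7986 -0.0661; 0.0237 -0.0073 0.6520]  nu=[-1.0601, -1.1713, -1.8717]  x^+=[-3.7344, 2.0361, 0.1008]  P^+=[0.1343 -0.0105 -0.0154; -0.0105 0.0891 -0.0184; -0.0154 -0.0184 0.2477]
step 3: x^-=[-3.8913, 1.8991, -0.8308]  P^-=[0.3590 -0.0421 -0.0286; -0.0421 0.4059 -0.0356; -0.0286 -0.0356 0.6317]  S=[0.5570 0.0510 0.0338; 0.0510 0.5127 0.0414; 0.0338 0.0414 1.0124]  K=[0.6400 -0.1261 -0.0520; -0.0199 0.7892 -0.0619; 0.0242 -0.0006 0.6234]  nu=[1.5809, -2.4693, 2.1640]  x^+=[-2.6807, -0.2151, 0.5581]  P^+=[0.1299 -0.0104 -0.0145; -0.0104 0.0880 -0.0169; -0.0145 -0.0169 0.2369]
step 4: x^-=[-2.5114, -0.6368, 0.3818]  P^-=[0.3548 -0.0425 -0.0271; -0.0425 0.4041 -0.0328; -0.0271 -0.0328 0.6150]  S=[0.5528 0.0504 0.0341; 0.0504 0.5113 0.0425; 0.0341 0.0425 0.9956]  K=[0.6373 -0.1262 -0.0511; -0.0200 0.7885 -0.0611; 0.0247 0.0007 0.6170]  nu=[1.4340, 1.6940, 2.6843]  x^+=[-1.9485, 0.5063, 2.0747]  P^+=[0.1293 -0.0105 -0.0142; -0.0105 0.0879 -0.0165; -0.0142 -0.0165 0.2345]
step 5: x^-=[-2.1416, 0.3089, 2.1614]  P^-=[0.3543 -0.0426 -0.0265; -0.0426 0.4040 -0.0323; -0.0265 -0.0323 0.6113]  S=[0.5523 0.0503 0.0343; 0.0503 0.5112 0.0427; 0.0343 0.0427 0.9919]  K=[0.6370 -0.1263 -0.0509; -0.0200 0.7884 -0.0609; 0.0249 0.0010 0.6156]  nu=[3.7082, 2.5092, -1.0173]  x^+=[-0.0446, 2.2749, 1.6297]  P^+=[0.1293 -0.0105 -0.0141; -0.0105 0.0879 -0.0165; -0.0141 -0.0165 0.2340]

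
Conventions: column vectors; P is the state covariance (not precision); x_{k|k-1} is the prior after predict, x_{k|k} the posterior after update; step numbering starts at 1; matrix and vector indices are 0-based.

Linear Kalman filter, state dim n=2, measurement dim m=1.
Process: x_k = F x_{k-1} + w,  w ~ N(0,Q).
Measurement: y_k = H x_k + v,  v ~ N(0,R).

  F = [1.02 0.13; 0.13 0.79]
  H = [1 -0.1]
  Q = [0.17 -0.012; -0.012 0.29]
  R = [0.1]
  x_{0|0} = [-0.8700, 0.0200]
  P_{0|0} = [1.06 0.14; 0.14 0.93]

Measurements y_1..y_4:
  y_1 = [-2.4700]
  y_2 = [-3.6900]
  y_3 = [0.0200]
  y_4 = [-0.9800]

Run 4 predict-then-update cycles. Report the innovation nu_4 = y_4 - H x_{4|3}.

innov = [-0.0034]

step 1: x^-=[-0.8848, -0.0973]  P^-=[1.3257 0.3392; 0.3392 0.9171]  S=[1.3670]  K=[0.9450; 0.1811]  nu=[-1.5949]  x^+=[-2.3919, -0.3861]  P^+=[0.1050 0.1053; 0.1053 0.8723]
step 2: x^-=[-2.4900, -0.6160]  P^-=[0.3219 0.1782; 0.1782 0.8578]  S=[0.3949]  K=[0.7702; 0.2340]  nu=[-1.2616]  x^+=[-3.4616, -0.9111]  P^+=[0.0877 0.1070; 0.1070 0.8362]
step 3: x^-=[-3.6493, -1.1698]  P^-=[0.3038 0.1735; 0.1735 0.8353]  S=[0.3774]  K=[0.7589; 0.2385]  nu=[3.5523]  x^+=[-0.9535, -0.3226]  P^+=[0.0864 0.1052; 0.1052 0.8138]
step 4: x^-=[-1.0145, -0.3788]  P^-=[0.3016 0.1696; 0.1696 0.8210]  S=[0.3759]  K=[0.7572; 0.2329]  nu=[-0.0034]  x^+=[-1.0171, -0.3796]  P^+=[0.0861 0.1033; 0.1033 0.8006]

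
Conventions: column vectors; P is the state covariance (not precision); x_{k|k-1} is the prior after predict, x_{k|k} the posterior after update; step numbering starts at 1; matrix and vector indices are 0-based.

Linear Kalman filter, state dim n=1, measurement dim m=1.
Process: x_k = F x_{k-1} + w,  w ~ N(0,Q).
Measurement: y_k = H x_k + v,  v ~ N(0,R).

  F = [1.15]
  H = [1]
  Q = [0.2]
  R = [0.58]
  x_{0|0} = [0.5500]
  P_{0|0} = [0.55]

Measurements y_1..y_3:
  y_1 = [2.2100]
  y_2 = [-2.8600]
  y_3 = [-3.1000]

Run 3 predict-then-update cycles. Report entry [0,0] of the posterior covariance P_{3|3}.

step 1: x^-=[0.6325]  P^-=[0.9274]  S=[1.5074]  K=[0.6152]  nu=[1.5775]  x^+=[1.6030]  P^+=[0.3568]
step 2: x^-=[1.8435]  P^-=[0.6719]  S=[1.2519]  K=[0.5367]  nu=[-4.7035]  x^+=[-0.6809]  P^+=[0.3113]
step 3: x^-=[-0.7831]  P^-=[0.6117]  S=[1.1917]  K=[0.5133]  nu=[-2.3169]  x^+=[-1.9723]  P^+=[0.2977]

P_post[0,0] = 0.2977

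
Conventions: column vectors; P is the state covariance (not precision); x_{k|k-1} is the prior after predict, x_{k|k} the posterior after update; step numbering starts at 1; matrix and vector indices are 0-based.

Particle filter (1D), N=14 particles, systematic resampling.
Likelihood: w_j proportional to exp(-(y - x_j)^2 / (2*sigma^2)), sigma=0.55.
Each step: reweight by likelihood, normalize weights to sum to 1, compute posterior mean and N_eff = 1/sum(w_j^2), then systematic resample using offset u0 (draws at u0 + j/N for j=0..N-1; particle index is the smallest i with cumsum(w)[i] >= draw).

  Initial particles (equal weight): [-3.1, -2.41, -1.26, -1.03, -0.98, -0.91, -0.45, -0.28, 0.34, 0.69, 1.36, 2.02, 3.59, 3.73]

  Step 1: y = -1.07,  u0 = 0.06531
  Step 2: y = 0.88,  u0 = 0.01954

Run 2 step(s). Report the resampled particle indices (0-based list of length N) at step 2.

step 1: w=[0.0002, 0.0106, 0.1936, 0.2049, 0.2027, 0.1970, 0.1088, 0.0732, 0.0077, 0.0012, 0.0000, 0.0000, 0.0000, 0.0000]  mean=-0.9251  Neff=5.6578  idx=[2, 2, 3, 3, 3, 4, 4, 4, 5, 5, 5, 6, 7, 8]
step 2: w=[0.0006, 0.0006, 0.0030, 0.0030, 0.0030, 0.0040, 0.0040, 0.0040, 0.0062, 0.0062, 0.0062, 0.0661, 0.1331, 0.7600]  mean=0.1519  Neff=1.6670  idx=[7, 11, 12, 12, 13, 13, 13, 13, 13, 13, 13, 13, 13, 13]

resampled_idx = [7, 11, 12, 12, 13, 13, 13, 13, 13, 13, 13, 13, 13, 13]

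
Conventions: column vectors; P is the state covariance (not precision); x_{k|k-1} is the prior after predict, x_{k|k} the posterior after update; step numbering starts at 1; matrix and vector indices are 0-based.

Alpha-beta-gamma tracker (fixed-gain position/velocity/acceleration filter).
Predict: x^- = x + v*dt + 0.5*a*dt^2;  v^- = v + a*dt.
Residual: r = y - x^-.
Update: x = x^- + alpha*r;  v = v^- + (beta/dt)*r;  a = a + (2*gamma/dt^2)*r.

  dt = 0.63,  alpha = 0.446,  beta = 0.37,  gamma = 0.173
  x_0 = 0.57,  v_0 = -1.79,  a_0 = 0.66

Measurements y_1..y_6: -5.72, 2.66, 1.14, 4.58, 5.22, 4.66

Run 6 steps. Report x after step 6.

x_post = 11.1030

step 1: x_pred=-0.4267  r=-5.2933  x^+=-2.7875  v^+=-4.4829  a^+=-3.9544
step 2: x_pred=-6.3965  r=9.0565  x^+=-2.3573  v^+=-1.6553  a^+=3.9407
step 3: x_pred=-2.6182  r=3.7582  x^+=-0.9420  v^+=3.0345  a^+=7.2168
step 4: x_pred=2.4019  r=2.1781  x^+=3.3733  v^+=8.8603  a^+=9.1156
step 5: x_pred=10.7643  r=-5.5443  x^+=8.2915  v^+=11.3470  a^+=4.2824
step 6: x_pred=16.2900  r=-11.6300  x^+=11.1030  v^+=7.2146  a^+=-5.8561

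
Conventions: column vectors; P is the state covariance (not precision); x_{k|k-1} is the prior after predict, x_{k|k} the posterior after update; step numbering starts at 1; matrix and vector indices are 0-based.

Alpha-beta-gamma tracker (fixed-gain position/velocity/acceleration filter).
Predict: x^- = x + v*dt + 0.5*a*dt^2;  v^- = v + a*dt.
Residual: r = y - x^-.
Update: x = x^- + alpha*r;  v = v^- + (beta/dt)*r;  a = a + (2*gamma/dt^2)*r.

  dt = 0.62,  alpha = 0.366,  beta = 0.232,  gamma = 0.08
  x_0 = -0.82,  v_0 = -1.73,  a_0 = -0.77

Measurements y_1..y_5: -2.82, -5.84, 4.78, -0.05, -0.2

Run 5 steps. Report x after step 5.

x_post = 0.4194

step 1: x_pred=-2.0406  r=-0.7794  x^+=-2.3259  v^+=-2.4990  a^+=-1.0944
step 2: x_pred=-4.0856  r=-1.7544  x^+=-4.7277  v^+=-3.8341  a^+=-1.8246
step 3: x_pred=-7.4555  r=12.2355  x^+=-2.9773  v^+=-0.3869  a^+=3.2682
step 4: x_pred=-2.5891  r=2.5391  x^+=-1.6598  v^+=2.5895  a^+=4.3250
step 5: x_pred=0.7770  r=-0.9770  x^+=0.4194  v^+=4.9054  a^+=3.9184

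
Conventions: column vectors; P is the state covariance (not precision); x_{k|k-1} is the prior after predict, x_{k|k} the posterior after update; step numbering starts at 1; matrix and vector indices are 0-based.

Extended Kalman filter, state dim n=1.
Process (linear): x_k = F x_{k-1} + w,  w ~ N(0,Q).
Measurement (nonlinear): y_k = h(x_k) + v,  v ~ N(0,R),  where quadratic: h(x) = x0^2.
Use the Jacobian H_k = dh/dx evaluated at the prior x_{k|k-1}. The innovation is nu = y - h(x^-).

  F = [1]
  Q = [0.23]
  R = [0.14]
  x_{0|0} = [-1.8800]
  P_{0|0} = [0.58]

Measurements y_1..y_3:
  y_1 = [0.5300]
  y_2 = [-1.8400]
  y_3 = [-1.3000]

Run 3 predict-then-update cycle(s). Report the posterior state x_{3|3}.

x_post = [-0.4658]

step 1: x^-=[-1.8800]  P^-=[0.8100]  H_jac=[-3.7600]  S=[11.5915]  K=[-0.2627]  nu=[-3.0044]  x^+=[-1.0906]  P^+=[0.0098]
step 2: x^-=[-1.0906]  P^-=[0.2398]  H_jac=[-2.1812]  S=[1.2808]  K=[-0.4083]  nu=[-3.0294]  x^+=[0.1465]  P^+=[0.0262]
step 3: x^-=[0.1465]  P^-=[0.2562]  H_jac=[0.2929]  S=[0.1620]  K=[0.4633]  nu=[-1.3214]  x^+=[-0.4658]  P^+=[0.2214]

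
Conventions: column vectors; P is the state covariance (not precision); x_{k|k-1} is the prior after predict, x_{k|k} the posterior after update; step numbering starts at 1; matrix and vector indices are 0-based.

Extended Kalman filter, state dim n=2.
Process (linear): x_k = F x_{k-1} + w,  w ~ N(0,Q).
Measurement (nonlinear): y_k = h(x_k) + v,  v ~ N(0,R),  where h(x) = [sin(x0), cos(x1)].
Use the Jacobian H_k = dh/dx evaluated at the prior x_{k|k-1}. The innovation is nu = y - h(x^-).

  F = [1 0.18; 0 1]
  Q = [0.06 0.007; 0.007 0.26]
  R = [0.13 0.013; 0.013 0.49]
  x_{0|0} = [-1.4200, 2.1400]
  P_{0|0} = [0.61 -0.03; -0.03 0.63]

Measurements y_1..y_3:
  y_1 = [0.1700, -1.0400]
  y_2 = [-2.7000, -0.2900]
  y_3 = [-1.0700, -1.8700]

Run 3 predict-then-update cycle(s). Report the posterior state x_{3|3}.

step 1: x^-=[-1.0348, 2.1400]  P^-=[0.6796 0.0904; 0.0904 0.8900]  H_jac=[0.5107 0.0000; 0.0000 -0.8423]  S=[0.3073 -0.0259; -0.0259 1.1215]  K=[1.1261 -0.0419; 0.0941 -0.6663]  nu=[1.0298, -0.5010]  x^+=[0.1458, 2.5708]  P^+=[0.2856 0.0070; 0.0070 0.3861]
step 2: x^-=[0.6085, 2.5708]  P^-=[0.3606 0.0835; 0.0835 0.6461]  H_jac=[0.8205 0.0000; 0.0000 -0.5403]  S=[0.3728 -0.0240; -0.0240 0.6786]  K=[0.7913 -0.0385; 0.1510 -0.5091]  nu=[-3.2717, 0.5515]  x^+=[-2.0014, 1.7960]  P^+=[0.1248 0.0159; 0.0159 0.4581]
step 3: x^-=[-1.6781, 1.7960]  P^-=[0.2053 0.1053; 0.1053 0.7181]  H_jac=[-0.1071 0.0000; 0.0000 -0.9747]  S=[0.1324 0.0240; 0.0240 1.1722]  K=[-0.1509 -0.0845; 0.0231 -0.5975]  nu=[-0.0758, -1.6467]  x^+=[-1.5276, 2.7782]  P^+=[0.1933 0.0445; 0.0445 0.3001]

x_post = [-1.5276, 2.7782]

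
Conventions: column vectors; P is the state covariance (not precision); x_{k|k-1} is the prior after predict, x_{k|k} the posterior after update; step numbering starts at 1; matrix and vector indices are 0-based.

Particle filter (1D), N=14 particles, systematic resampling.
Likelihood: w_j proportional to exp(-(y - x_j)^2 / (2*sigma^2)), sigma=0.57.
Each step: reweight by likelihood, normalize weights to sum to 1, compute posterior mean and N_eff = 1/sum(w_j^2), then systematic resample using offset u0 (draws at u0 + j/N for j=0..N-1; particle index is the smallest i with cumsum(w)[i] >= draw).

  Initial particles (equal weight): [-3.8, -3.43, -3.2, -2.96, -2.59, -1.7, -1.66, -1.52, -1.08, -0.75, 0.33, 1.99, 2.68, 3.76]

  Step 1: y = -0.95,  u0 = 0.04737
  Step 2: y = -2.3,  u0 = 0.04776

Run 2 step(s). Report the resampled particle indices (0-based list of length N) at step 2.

step 1: w=[0.0000, 0.0000, 0.0001, 0.0006, 0.0046, 0.1202, 0.1315, 0.1732, 0.2783, 0.2686, 0.0229, 0.0000, 0.0000, 0.0000]  mean=-1.1943  Neff=4.7198  idx=[5, 5, 6, 7, 7, 7, 8, 8, 8, 8, 9, 9, 9, 9]
step 2: w=[0.1709, 0.1709, 0.1584, 0.1166, 0.1166, 0.1166, 0.0301, 0.0301, 0.0301, 0.0301, 0.0074, 0.0074, 0.0074, 0.0074]  mean=-1.5280  Neff=7.8030  idx=[0, 0, 1, 1, 1, 2, 2, 3, 4, 4, 5, 5, 7, 10]

resampled_idx = [0, 0, 1, 1, 1, 2, 2, 3, 4, 4, 5, 5, 7, 10]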